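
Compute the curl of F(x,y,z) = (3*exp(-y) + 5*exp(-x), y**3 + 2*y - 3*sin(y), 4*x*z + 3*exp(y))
(3*exp(y), -4*z, 3*exp(-y))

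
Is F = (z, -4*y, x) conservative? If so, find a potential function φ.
Yes, F is conservative. φ = x*z - 2*y**2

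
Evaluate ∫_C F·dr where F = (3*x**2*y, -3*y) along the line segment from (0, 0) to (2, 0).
0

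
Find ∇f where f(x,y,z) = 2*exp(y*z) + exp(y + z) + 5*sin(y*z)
(0, 2*z*exp(y*z) + 5*z*cos(y*z) + exp(y + z), 2*y*exp(y*z) + 5*y*cos(y*z) + exp(y + z))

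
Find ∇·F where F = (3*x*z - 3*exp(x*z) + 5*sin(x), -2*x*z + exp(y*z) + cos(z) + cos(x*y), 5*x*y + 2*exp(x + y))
-x*sin(x*y) - 3*z*exp(x*z) + z*exp(y*z) + 3*z + 5*cos(x)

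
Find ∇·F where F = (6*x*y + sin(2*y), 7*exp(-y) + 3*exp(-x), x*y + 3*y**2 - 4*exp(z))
6*y - 4*exp(z) - 7*exp(-y)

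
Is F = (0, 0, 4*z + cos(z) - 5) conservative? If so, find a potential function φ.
Yes, F is conservative. φ = 2*z**2 - 5*z + sin(z)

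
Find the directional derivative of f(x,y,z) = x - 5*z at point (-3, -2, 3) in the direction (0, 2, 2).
-5*sqrt(2)/2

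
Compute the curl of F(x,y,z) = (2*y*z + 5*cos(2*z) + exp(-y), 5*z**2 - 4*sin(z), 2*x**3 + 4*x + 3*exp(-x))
(-10*z + 4*cos(z), -6*x**2 + 2*y - 10*sin(2*z) - 4 + 3*exp(-x), -2*z + exp(-y))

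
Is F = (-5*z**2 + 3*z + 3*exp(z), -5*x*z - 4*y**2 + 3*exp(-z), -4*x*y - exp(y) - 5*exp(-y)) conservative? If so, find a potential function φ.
No, ∇×F = (x - exp(y) + 3*exp(-z) + 5*exp(-y), 4*y - 10*z + 3*exp(z) + 3, -5*z) ≠ 0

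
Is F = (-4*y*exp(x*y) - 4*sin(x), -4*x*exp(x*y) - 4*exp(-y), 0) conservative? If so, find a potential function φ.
Yes, F is conservative. φ = -4*exp(x*y) + 4*cos(x) + 4*exp(-y)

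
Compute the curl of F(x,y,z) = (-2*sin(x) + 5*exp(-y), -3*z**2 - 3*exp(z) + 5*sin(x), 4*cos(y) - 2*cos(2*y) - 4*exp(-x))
(6*z + 3*exp(z) - 4*sin(y) + 4*sin(2*y), -4*exp(-x), 5*cos(x) + 5*exp(-y))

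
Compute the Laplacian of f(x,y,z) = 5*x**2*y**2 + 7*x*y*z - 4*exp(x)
10*x**2 + 10*y**2 - 4*exp(x)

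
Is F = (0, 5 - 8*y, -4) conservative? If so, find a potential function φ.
Yes, F is conservative. φ = -4*y**2 + 5*y - 4*z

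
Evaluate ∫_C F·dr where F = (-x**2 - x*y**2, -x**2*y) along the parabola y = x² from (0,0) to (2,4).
-104/3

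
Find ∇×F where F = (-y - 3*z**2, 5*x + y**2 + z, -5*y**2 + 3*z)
(-10*y - 1, -6*z, 6)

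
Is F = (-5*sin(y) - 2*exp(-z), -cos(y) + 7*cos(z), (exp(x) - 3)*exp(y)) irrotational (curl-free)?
No, ∇×F = ((exp(x) - 3)*exp(y) + 7*sin(z), (2 - exp(x + y + z))*exp(-z), 5*cos(y))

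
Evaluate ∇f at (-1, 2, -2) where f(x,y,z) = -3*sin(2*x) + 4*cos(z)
(-6*cos(2), 0, 4*sin(2))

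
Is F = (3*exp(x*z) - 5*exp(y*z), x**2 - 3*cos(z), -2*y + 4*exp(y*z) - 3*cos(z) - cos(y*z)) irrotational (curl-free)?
No, ∇×F = (4*z*exp(y*z) + z*sin(y*z) - 3*sin(z) - 2, 3*x*exp(x*z) - 5*y*exp(y*z), 2*x + 5*z*exp(y*z))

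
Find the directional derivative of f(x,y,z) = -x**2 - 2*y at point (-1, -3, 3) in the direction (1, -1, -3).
4*sqrt(11)/11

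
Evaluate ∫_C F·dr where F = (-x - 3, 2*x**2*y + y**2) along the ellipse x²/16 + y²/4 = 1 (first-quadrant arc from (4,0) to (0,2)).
164/3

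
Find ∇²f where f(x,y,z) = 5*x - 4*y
0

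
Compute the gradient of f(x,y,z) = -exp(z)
(0, 0, -exp(z))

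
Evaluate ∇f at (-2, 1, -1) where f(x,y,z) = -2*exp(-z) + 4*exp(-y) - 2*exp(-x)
(2*exp(2), -4*exp(-1), 2*E)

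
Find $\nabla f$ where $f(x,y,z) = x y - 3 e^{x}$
(y - 3*exp(x), x, 0)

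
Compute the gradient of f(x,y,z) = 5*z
(0, 0, 5)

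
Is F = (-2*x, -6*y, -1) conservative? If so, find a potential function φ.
Yes, F is conservative. φ = -x**2 - 3*y**2 - z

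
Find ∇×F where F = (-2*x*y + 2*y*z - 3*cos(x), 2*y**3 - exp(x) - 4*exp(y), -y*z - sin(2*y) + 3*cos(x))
(-z - 2*cos(2*y), 2*y + 3*sin(x), 2*x - 2*z - exp(x))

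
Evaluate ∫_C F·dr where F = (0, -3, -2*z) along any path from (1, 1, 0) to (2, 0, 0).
3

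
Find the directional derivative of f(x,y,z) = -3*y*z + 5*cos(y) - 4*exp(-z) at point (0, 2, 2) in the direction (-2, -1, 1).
sqrt(6)*(4 + 5*exp(2)*sin(2))*exp(-2)/6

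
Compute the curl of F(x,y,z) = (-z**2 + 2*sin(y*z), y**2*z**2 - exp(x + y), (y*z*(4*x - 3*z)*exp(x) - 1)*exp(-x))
(z*(4*x - 2*y**2 - 3*z), -4*y*z + 2*y*cos(y*z) - 2*z - exp(-x), -2*z*cos(y*z) - exp(x + y))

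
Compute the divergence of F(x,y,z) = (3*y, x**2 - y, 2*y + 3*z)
2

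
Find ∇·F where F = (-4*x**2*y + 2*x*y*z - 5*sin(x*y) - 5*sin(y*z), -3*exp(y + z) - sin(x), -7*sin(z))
-8*x*y + 2*y*z - 5*y*cos(x*y) - 3*exp(y + z) - 7*cos(z)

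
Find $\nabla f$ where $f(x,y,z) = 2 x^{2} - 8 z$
(4*x, 0, -8)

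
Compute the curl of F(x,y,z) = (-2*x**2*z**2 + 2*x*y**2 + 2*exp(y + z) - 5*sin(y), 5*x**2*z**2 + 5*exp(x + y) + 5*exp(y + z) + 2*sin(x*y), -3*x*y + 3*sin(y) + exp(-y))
(-10*x**2*z - 3*x - 5*exp(y + z) + 3*cos(y) - exp(-y), -4*x**2*z + 3*y + 2*exp(y + z), -4*x*y + 10*x*z**2 + 2*y*cos(x*y) + 5*exp(x + y) - 2*exp(y + z) + 5*cos(y))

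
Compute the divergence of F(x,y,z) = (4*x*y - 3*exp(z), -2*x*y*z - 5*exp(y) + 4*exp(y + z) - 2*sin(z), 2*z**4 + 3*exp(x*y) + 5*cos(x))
-2*x*z + 4*y + 8*z**3 - 5*exp(y) + 4*exp(y + z)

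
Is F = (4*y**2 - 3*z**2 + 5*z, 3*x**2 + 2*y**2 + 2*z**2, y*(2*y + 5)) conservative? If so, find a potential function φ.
No, ∇×F = (4*y - 4*z + 5, 5 - 6*z, 6*x - 8*y) ≠ 0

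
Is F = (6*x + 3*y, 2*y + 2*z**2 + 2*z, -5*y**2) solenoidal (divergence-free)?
No, ∇·F = 8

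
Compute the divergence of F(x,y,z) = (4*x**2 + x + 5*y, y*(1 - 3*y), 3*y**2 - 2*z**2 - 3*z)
8*x - 6*y - 4*z - 1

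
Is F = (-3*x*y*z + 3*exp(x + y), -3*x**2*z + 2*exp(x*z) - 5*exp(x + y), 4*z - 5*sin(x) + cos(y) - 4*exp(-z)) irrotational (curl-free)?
No, ∇×F = (3*x**2 - 2*x*exp(x*z) - sin(y), -3*x*y + 5*cos(x), -3*x*z + 2*z*exp(x*z) - 8*exp(x + y))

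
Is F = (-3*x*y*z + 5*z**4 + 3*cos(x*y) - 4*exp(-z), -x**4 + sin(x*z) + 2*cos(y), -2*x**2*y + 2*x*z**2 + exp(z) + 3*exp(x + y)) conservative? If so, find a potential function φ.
No, ∇×F = (-2*x**2 - x*cos(x*z) + 3*exp(x + y), x*y + 20*z**3 - 2*z**2 - 3*exp(x + y) + 4*exp(-z), -4*x**3 + 3*x*z + 3*x*sin(x*y) + z*cos(x*z)) ≠ 0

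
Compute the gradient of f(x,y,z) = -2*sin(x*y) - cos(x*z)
(-2*y*cos(x*y) + z*sin(x*z), -2*x*cos(x*y), x*sin(x*z))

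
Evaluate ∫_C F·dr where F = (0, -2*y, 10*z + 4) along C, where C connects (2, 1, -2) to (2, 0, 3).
46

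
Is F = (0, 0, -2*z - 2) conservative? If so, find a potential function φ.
Yes, F is conservative. φ = z*(-z - 2)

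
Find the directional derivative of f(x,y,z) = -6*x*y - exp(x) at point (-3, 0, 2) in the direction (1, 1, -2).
sqrt(6)*(-1 + 18*exp(3))*exp(-3)/6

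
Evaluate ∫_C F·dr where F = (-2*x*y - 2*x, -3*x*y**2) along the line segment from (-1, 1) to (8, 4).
-2331/4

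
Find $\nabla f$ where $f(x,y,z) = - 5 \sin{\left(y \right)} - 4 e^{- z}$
(0, -5*cos(y), 4*exp(-z))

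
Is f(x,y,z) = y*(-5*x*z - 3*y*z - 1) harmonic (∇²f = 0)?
No, ∇²f = -6*z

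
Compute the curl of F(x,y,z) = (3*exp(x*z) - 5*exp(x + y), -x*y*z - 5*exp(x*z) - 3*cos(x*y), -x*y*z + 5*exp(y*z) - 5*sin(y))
(x*y - x*z + 5*x*exp(x*z) + 5*z*exp(y*z) - 5*cos(y), 3*x*exp(x*z) + y*z, -y*z + 3*y*sin(x*y) - 5*z*exp(x*z) + 5*exp(x + y))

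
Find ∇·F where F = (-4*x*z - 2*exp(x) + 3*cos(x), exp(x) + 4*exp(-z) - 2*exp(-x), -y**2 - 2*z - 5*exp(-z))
-4*z - 2*exp(x) - 3*sin(x) - 2 + 5*exp(-z)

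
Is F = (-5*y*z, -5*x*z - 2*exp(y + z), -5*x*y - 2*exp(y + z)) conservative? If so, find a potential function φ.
Yes, F is conservative. φ = -5*x*y*z - 2*exp(y + z)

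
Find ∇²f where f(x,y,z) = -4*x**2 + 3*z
-8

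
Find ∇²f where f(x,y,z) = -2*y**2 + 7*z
-4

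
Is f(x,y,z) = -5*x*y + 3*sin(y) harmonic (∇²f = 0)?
No, ∇²f = -3*sin(y)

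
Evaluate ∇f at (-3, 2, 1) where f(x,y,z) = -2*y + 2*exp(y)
(0, -2 + 2*exp(2), 0)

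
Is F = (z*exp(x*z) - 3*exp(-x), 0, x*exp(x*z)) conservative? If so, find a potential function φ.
Yes, F is conservative. φ = exp(x*z) + 3*exp(-x)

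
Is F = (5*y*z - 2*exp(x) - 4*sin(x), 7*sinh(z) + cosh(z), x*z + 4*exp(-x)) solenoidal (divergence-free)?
No, ∇·F = x - 2*exp(x) - 4*cos(x)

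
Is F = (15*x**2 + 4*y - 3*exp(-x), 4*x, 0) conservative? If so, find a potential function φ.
Yes, F is conservative. φ = 5*x**3 + 4*x*y + 3*exp(-x)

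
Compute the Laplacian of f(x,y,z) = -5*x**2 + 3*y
-10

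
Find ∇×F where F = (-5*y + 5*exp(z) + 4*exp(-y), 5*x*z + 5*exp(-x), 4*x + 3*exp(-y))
(-5*x - 3*exp(-y), 5*exp(z) - 4, 5*z + 5 + 4*exp(-y) - 5*exp(-x))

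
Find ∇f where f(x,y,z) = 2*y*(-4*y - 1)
(0, -16*y - 2, 0)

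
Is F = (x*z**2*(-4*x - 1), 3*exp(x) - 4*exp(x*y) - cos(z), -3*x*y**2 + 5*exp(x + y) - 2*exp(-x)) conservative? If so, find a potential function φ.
No, ∇×F = (-6*x*y + 5*exp(x + y) - sin(z), ((-2*x*z*(4*x + 1) + 3*y**2 - 5*exp(x + y))*exp(x) - 2)*exp(-x), -4*y*exp(x*y) + 3*exp(x)) ≠ 0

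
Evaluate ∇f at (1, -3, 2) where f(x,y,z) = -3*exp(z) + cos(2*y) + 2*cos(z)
(0, 2*sin(6), -3*exp(2) - 2*sin(2))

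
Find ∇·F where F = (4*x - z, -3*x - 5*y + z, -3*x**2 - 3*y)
-1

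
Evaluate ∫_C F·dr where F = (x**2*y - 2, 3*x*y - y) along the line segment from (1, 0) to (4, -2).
-37/2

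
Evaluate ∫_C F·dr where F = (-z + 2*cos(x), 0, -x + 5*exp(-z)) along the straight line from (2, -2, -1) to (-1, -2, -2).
-5*exp(2) - 4 - 2*sin(2) - 2*sin(1) + 5*E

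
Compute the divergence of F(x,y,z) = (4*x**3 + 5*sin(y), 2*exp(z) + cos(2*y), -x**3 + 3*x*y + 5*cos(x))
12*x**2 - 2*sin(2*y)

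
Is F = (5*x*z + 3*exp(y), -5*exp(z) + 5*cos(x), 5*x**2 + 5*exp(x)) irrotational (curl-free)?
No, ∇×F = (5*exp(z), -5*x - 5*exp(x), -3*exp(y) - 5*sin(x))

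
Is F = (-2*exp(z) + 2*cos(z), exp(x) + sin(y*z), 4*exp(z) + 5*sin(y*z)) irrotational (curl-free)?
No, ∇×F = ((-y + 5*z)*cos(y*z), -2*exp(z) - 2*sin(z), exp(x))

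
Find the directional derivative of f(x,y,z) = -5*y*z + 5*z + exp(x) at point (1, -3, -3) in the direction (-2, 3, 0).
sqrt(13)*(45 - 2*E)/13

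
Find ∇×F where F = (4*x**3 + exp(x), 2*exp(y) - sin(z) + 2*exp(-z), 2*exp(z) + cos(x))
(cos(z) + 2*exp(-z), sin(x), 0)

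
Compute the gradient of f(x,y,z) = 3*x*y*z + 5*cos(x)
(3*y*z - 5*sin(x), 3*x*z, 3*x*y)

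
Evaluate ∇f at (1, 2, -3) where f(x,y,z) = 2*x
(2, 0, 0)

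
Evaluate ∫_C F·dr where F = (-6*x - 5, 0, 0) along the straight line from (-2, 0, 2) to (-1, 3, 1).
4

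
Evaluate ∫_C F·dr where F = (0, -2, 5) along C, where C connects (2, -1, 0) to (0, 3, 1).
-3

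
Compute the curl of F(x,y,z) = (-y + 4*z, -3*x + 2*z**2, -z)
(-4*z, 4, -2)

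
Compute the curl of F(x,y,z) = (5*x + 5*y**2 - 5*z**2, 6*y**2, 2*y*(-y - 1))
(-4*y - 2, -10*z, -10*y)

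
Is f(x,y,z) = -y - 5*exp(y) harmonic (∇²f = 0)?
No, ∇²f = -5*exp(y)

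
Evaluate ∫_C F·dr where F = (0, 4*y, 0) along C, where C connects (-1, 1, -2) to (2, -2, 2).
6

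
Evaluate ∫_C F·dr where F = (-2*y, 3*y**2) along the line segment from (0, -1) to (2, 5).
118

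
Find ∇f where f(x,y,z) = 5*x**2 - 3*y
(10*x, -3, 0)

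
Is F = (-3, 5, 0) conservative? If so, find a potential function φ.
Yes, F is conservative. φ = -3*x + 5*y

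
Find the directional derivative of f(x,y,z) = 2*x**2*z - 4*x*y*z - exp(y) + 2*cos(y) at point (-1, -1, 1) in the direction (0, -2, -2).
sqrt(2)*(-E - E*sin(1) + 1/2)*exp(-1)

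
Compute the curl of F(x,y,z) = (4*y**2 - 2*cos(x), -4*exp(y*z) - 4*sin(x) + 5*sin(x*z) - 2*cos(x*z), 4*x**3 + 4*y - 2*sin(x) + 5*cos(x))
(-2*x*sin(x*z) - 5*x*cos(x*z) + 4*y*exp(y*z) + 4, -12*x**2 + 5*sin(x) + 2*cos(x), -8*y + 2*z*sin(x*z) + 5*z*cos(x*z) - 4*cos(x))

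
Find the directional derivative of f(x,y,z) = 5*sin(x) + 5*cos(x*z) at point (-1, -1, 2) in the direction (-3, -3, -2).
-5*sqrt(22)*(3*cos(1) + 4*sin(2))/22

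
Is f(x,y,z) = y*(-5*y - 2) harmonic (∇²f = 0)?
No, ∇²f = -10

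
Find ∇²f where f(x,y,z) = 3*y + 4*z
0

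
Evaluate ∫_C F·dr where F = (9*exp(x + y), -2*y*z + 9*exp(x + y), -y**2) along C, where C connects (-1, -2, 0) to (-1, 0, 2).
-(9 - 9*exp(2))*exp(-3)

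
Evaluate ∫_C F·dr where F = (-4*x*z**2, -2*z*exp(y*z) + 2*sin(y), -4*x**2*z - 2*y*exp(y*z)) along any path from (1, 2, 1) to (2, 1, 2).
-30 - 2*cos(1) + 2*cos(2)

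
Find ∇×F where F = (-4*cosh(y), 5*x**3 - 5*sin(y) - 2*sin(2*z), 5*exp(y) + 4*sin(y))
(5*exp(y) + 4*cos(y) + 4*cos(2*z), 0, 15*x**2 + 4*sinh(y))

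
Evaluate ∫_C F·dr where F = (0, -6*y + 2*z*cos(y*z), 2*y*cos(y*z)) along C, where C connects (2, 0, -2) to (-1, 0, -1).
0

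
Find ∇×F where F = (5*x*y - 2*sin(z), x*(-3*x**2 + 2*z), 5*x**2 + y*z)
(-2*x + z, -10*x - 2*cos(z), -9*x**2 - 5*x + 2*z)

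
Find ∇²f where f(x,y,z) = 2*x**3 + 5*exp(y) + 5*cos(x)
12*x + 5*exp(y) - 5*cos(x)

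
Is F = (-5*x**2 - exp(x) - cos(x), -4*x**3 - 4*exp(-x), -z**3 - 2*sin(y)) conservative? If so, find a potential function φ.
No, ∇×F = (-2*cos(y), 0, -12*x**2 + 4*exp(-x)) ≠ 0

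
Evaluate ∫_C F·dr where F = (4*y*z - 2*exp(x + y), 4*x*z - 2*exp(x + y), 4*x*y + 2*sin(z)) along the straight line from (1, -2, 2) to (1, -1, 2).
2*exp(-1) + 6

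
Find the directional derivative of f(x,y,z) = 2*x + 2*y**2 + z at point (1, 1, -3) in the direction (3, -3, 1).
-5*sqrt(19)/19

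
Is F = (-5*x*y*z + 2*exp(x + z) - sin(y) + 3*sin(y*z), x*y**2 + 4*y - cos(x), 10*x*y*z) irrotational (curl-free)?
No, ∇×F = (10*x*z, -5*x*y - 10*y*z + 3*y*cos(y*z) + 2*exp(x + z), 5*x*z + y**2 - 3*z*cos(y*z) + sin(x) + cos(y))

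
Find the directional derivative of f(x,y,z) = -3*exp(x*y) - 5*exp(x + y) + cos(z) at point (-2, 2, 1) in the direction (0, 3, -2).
sqrt(13)*(-15*exp(4) + 18 + 2*exp(4)*sin(1))*exp(-4)/13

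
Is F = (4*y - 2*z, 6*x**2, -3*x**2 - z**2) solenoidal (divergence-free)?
No, ∇·F = -2*z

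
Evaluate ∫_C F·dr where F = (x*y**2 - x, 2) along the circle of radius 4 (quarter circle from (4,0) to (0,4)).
-48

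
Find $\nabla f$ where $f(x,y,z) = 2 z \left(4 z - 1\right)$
(0, 0, 16*z - 2)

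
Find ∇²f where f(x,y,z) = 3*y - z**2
-2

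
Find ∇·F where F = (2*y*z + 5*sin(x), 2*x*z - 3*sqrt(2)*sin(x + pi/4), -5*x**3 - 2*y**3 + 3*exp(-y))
5*cos(x)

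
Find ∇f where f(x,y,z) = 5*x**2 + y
(10*x, 1, 0)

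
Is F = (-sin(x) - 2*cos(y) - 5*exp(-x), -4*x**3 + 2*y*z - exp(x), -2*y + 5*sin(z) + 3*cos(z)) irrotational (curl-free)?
No, ∇×F = (-2*y - 2, 0, -12*x**2 - exp(x) - 2*sin(y))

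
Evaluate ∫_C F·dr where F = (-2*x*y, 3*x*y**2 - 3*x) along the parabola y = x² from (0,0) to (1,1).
-23/14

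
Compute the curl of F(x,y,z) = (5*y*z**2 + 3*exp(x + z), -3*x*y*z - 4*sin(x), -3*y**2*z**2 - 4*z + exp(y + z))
(3*x*y - 6*y*z**2 + exp(y + z), 10*y*z + 3*exp(x + z), -3*y*z - 5*z**2 - 4*cos(x))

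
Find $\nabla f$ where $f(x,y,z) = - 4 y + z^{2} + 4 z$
(0, -4, 2*z + 4)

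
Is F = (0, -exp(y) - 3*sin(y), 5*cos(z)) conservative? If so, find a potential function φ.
Yes, F is conservative. φ = -exp(y) + 5*sin(z) + 3*cos(y)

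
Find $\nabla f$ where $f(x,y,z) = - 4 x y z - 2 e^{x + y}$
(-4*y*z - 2*exp(x + y), -4*x*z - 2*exp(x + y), -4*x*y)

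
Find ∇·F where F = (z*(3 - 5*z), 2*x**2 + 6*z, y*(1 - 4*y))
0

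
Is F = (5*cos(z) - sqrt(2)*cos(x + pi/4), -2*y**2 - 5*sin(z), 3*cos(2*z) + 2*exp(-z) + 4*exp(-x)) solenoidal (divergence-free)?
No, ∇·F = -4*y - 6*sin(2*z) + sqrt(2)*sin(x + pi/4) - 2*exp(-z)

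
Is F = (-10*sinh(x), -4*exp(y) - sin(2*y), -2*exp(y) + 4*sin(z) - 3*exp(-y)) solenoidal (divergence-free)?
No, ∇·F = -4*exp(y) - 2*cos(2*y) + 4*cos(z) - 10*cosh(x)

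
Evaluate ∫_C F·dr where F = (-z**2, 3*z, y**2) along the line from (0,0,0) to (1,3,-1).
-47/6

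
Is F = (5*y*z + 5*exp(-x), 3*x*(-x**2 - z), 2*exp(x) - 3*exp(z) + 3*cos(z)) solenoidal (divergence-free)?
No, ∇·F = -3*exp(z) - 3*sin(z) - 5*exp(-x)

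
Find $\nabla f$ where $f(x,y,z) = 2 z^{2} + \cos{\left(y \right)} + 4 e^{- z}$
(0, -sin(y), 4*z - 4*exp(-z))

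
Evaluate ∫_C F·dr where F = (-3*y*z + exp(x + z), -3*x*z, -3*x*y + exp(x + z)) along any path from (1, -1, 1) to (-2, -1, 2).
-14 - exp(2)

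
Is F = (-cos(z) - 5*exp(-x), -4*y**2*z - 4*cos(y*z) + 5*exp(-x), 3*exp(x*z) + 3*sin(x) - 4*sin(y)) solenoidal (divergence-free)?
No, ∇·F = 3*x*exp(x*z) - 8*y*z + 4*z*sin(y*z) + 5*exp(-x)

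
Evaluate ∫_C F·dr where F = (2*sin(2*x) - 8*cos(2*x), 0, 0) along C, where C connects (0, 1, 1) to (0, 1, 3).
0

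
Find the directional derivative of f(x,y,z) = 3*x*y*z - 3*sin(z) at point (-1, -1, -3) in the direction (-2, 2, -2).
sqrt(3)*(-1 + cos(3))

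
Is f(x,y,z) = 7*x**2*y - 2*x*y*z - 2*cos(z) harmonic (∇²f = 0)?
No, ∇²f = 14*y + 2*cos(z)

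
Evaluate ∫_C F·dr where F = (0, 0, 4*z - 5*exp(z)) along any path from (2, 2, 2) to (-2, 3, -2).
10*sinh(2)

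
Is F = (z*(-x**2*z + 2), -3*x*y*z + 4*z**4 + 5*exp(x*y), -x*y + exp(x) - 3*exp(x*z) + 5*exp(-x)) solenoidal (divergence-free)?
No, ∇·F = x*(-2*z**2 - 3*z + 5*exp(x*y) - 3*exp(x*z))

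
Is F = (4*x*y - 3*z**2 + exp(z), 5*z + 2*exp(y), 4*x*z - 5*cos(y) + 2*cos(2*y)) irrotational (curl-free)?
No, ∇×F = (5*sin(y) - 4*sin(2*y) - 5, -10*z + exp(z), -4*x)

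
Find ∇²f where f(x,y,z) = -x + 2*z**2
4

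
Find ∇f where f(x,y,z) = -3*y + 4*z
(0, -3, 4)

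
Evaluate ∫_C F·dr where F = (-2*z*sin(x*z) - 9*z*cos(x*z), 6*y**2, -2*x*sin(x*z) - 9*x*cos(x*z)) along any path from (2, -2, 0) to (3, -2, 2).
-2 + 2*cos(6) - 9*sin(6)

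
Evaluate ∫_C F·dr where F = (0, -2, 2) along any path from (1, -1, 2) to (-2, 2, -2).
-14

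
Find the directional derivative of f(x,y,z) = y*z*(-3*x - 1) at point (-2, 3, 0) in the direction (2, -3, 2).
30*sqrt(17)/17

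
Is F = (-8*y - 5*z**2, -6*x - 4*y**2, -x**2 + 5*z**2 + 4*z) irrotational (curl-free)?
No, ∇×F = (0, 2*x - 10*z, 2)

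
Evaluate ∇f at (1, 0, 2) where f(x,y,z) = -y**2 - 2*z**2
(0, 0, -8)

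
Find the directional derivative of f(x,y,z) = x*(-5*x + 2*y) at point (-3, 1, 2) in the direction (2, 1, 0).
58*sqrt(5)/5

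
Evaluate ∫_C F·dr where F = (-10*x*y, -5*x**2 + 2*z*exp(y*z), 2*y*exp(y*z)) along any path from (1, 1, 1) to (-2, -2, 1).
-2*E + 2*exp(-2) + 45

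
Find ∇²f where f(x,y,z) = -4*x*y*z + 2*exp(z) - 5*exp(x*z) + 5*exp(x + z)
-5*x**2*exp(x*z) - 5*z**2*exp(x*z) + 2*exp(z) + 10*exp(x + z)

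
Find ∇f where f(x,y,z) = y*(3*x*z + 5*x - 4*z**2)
(y*(3*z + 5), 3*x*z + 5*x - 4*z**2, y*(3*x - 8*z))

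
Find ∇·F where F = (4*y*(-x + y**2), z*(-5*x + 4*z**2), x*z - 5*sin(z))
x - 4*y - 5*cos(z)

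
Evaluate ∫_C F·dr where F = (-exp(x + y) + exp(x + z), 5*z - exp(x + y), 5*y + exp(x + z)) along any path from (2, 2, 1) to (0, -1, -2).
(-exp(5) - E + 1 + exp(6))*exp(-2)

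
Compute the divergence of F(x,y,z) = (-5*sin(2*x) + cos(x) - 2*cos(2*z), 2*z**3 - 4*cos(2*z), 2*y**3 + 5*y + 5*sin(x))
-sin(x) - 10*cos(2*x)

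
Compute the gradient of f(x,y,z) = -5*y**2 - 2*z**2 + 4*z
(0, -10*y, 4 - 4*z)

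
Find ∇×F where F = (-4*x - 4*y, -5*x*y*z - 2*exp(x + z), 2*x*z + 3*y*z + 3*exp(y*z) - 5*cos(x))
(5*x*y + 3*z*exp(y*z) + 3*z + 2*exp(x + z), -2*z - 5*sin(x), -5*y*z - 2*exp(x + z) + 4)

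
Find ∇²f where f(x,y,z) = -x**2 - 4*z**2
-10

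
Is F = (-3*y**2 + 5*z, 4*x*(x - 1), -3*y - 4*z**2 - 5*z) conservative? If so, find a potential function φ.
No, ∇×F = (-3, 5, 8*x + 6*y - 4) ≠ 0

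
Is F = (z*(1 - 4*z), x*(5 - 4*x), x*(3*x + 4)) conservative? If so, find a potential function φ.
No, ∇×F = (0, -6*x - 8*z - 3, 5 - 8*x) ≠ 0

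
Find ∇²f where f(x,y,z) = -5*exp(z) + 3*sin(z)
-5*exp(z) - 3*sin(z)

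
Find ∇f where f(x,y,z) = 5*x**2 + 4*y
(10*x, 4, 0)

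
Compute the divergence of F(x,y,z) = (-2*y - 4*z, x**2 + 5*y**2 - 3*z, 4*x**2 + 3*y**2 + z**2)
10*y + 2*z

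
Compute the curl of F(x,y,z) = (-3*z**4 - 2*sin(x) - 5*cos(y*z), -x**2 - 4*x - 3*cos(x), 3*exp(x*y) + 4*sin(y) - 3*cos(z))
(3*x*exp(x*y) + 4*cos(y), -3*y*exp(x*y) + 5*y*sin(y*z) - 12*z**3, -2*x - 5*z*sin(y*z) + 3*sin(x) - 4)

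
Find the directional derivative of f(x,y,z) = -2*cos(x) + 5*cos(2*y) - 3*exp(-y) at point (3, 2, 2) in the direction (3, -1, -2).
sqrt(14)*(10*exp(2)*sin(4) - 3 + 6*exp(2)*sin(3))*exp(-2)/14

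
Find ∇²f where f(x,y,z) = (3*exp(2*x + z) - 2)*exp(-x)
2*(3*exp(2*x + z) - 1)*exp(-x)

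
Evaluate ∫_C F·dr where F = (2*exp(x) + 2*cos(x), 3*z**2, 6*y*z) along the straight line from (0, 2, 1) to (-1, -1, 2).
-20 - 2*sin(1) + 2*exp(-1)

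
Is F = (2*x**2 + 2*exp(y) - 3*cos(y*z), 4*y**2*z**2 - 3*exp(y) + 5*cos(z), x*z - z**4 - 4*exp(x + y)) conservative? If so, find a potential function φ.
No, ∇×F = (-8*y**2*z - 4*exp(x + y) + 5*sin(z), 3*y*sin(y*z) - z + 4*exp(x + y), -3*z*sin(y*z) - 2*exp(y)) ≠ 0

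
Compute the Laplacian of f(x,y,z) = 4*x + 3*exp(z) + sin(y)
3*exp(z) - sin(y)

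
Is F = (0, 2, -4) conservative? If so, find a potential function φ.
Yes, F is conservative. φ = 2*y - 4*z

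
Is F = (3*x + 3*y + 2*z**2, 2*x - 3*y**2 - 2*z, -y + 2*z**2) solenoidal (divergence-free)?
No, ∇·F = -6*y + 4*z + 3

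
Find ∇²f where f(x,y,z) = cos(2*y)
-4*cos(2*y)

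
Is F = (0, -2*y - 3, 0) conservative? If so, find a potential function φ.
Yes, F is conservative. φ = y*(-y - 3)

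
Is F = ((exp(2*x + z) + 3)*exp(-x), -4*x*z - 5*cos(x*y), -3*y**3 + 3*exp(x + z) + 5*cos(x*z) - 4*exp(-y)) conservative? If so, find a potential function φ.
No, ∇×F = (4*x - 9*y**2 + 4*exp(-y), 5*z*sin(x*z) - 2*exp(x + z), 5*y*sin(x*y) - 4*z) ≠ 0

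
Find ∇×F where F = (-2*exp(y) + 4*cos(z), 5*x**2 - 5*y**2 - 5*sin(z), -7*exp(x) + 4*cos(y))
(-4*sin(y) + 5*cos(z), 7*exp(x) - 4*sin(z), 10*x + 2*exp(y))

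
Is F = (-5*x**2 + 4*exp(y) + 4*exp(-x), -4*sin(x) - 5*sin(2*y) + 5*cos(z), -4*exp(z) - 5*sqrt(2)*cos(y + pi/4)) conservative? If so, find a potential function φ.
No, ∇×F = (5*sin(z) + 5*sqrt(2)*sin(y + pi/4), 0, -4*exp(y) - 4*cos(x)) ≠ 0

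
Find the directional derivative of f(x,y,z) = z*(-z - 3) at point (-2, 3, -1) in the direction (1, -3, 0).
0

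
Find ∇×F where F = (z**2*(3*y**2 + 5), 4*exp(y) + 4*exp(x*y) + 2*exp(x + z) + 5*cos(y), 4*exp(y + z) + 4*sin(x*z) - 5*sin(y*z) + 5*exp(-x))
(-5*z*cos(y*z) - 2*exp(x + z) + 4*exp(y + z), 6*y**2*z - 4*z*cos(x*z) + 10*z + 5*exp(-x), -6*y*z**2 + 4*y*exp(x*y) + 2*exp(x + z))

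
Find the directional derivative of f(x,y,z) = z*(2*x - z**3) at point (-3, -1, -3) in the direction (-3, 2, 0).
18*sqrt(13)/13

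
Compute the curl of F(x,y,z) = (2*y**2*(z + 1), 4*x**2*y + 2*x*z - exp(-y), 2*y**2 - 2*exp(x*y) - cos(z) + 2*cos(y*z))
(-2*x*exp(x*y) - 2*x + 4*y - 2*z*sin(y*z), 2*y*(y + exp(x*y)), 8*x*y - 4*y*(z + 1) + 2*z)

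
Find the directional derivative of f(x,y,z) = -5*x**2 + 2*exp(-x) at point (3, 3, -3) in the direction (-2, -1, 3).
2*sqrt(14)*(1 + 15*exp(3))*exp(-3)/7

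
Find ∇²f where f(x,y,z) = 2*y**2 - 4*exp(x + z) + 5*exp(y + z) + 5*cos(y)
-8*exp(x + z) + 10*exp(y + z) - 5*cos(y) + 4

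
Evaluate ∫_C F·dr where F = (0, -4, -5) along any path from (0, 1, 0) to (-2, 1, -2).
10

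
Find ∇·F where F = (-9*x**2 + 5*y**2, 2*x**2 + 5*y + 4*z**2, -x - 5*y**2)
5 - 18*x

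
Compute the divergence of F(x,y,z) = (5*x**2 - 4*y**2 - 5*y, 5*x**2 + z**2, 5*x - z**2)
10*x - 2*z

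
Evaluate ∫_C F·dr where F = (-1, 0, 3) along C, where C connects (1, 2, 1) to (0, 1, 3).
7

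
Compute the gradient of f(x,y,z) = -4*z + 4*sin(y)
(0, 4*cos(y), -4)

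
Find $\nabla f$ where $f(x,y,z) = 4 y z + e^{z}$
(0, 4*z, 4*y + exp(z))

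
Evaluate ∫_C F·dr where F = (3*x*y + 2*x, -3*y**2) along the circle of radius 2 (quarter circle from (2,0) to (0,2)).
-20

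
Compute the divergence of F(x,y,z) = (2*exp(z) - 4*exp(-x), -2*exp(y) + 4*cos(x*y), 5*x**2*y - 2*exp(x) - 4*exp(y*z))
-4*x*sin(x*y) - 4*y*exp(y*z) - 2*exp(y) + 4*exp(-x)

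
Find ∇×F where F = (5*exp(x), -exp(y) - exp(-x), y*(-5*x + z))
(-5*x + z, 5*y, exp(-x))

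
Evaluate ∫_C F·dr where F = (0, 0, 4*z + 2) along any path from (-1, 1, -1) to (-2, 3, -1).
0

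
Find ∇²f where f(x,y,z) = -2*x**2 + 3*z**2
2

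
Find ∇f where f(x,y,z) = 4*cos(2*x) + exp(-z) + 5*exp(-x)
(-8*sin(2*x) - 5*exp(-x), 0, -exp(-z))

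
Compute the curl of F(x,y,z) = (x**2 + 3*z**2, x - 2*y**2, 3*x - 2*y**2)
(-4*y, 6*z - 3, 1)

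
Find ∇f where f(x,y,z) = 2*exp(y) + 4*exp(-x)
(-4*exp(-x), 2*exp(y), 0)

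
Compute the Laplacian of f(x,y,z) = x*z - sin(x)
sin(x)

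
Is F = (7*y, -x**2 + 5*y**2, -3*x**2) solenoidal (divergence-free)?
No, ∇·F = 10*y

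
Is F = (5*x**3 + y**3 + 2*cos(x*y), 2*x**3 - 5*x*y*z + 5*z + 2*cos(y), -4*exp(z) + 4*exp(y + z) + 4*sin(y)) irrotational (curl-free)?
No, ∇×F = (5*x*y + 4*exp(y + z) + 4*cos(y) - 5, 0, 6*x**2 + 2*x*sin(x*y) - 3*y**2 - 5*y*z)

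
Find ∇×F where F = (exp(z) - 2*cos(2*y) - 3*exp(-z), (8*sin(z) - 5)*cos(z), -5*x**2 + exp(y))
(exp(y) - 5*sin(z) - 8*cos(2*z), 10*x + exp(z) + 3*exp(-z), -4*sin(2*y))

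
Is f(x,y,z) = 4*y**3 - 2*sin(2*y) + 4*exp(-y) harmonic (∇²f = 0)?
No, ∇²f = 24*y + 8*sin(2*y) + 4*exp(-y)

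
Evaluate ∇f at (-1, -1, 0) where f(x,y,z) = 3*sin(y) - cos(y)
(0, -sin(1) + 3*cos(1), 0)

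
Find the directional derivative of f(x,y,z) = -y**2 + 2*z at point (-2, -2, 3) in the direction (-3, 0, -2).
-4*sqrt(13)/13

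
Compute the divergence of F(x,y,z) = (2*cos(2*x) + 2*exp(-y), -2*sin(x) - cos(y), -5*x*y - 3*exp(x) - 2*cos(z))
-4*sin(2*x) + sin(y) + 2*sin(z)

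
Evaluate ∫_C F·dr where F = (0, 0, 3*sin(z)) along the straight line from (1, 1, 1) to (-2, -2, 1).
0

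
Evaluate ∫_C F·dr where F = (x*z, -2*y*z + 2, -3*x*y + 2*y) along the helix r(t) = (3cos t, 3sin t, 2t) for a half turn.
24 + 27*pi/2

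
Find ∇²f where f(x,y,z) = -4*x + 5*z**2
10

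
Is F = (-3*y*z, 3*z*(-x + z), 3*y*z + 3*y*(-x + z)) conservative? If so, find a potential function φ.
Yes, F is conservative. φ = 3*y*z*(-x + z)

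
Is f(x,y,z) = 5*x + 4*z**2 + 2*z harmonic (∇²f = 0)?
No, ∇²f = 8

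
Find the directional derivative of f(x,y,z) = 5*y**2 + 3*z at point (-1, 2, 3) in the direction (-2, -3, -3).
-69*sqrt(22)/22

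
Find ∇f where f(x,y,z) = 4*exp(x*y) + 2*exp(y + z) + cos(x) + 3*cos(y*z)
(4*y*exp(x*y) - sin(x), 4*x*exp(x*y) - 3*z*sin(y*z) + 2*exp(y + z), -3*y*sin(y*z) + 2*exp(y + z))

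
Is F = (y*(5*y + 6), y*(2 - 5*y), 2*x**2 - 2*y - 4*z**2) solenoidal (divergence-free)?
No, ∇·F = -10*y - 8*z + 2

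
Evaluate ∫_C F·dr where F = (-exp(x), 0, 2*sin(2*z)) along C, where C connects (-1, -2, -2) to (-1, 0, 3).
-cos(6) + cos(4)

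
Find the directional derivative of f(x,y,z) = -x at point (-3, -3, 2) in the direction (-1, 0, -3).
sqrt(10)/10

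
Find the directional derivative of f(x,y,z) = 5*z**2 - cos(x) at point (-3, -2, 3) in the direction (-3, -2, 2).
3*sqrt(17)*(sin(3) + 20)/17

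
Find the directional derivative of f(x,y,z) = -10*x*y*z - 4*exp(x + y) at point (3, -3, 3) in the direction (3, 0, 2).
438*sqrt(13)/13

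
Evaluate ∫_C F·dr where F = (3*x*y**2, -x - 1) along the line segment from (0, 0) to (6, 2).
100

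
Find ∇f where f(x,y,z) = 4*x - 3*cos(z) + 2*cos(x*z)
(-2*z*sin(x*z) + 4, 0, -2*x*sin(x*z) + 3*sin(z))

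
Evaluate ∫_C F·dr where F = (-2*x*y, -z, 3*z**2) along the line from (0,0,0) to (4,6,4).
-12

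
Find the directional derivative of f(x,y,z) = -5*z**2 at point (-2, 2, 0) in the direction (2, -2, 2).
0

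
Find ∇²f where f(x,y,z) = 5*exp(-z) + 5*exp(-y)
5*exp(-z) + 5*exp(-y)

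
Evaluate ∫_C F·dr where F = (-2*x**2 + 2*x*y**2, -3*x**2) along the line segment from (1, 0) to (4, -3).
159/2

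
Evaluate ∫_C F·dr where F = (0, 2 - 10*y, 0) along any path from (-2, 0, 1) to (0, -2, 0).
-24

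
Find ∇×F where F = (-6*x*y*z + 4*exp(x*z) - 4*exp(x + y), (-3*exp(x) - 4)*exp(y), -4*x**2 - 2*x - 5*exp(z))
(0, -6*x*y + 4*x*exp(x*z) + 8*x + 2, 6*x*z + exp(x + y))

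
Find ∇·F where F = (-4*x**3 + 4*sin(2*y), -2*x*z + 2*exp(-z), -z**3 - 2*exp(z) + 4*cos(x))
-12*x**2 - 3*z**2 - 2*exp(z)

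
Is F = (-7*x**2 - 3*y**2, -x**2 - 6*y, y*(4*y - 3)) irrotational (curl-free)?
No, ∇×F = (8*y - 3, 0, -2*x + 6*y)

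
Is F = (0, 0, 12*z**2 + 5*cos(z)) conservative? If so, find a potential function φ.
Yes, F is conservative. φ = 4*z**3 + 5*sin(z)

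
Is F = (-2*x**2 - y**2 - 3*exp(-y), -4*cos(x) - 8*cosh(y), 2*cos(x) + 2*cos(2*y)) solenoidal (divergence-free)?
No, ∇·F = -4*x - 8*sinh(y)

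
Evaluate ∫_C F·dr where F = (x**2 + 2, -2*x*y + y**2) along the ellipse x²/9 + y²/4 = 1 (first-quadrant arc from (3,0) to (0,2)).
-61/3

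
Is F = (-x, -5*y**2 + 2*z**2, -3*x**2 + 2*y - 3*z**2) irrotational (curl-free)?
No, ∇×F = (2 - 4*z, 6*x, 0)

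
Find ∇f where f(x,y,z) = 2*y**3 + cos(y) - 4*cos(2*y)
(0, 6*y**2 - sin(y) + 8*sin(2*y), 0)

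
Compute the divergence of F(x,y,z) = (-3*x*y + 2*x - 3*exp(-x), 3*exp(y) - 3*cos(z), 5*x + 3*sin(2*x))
-3*y + 3*exp(y) + 2 + 3*exp(-x)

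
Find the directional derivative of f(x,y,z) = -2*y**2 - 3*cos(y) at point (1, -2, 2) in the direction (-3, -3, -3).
sqrt(3)*(-8/3 + sin(2))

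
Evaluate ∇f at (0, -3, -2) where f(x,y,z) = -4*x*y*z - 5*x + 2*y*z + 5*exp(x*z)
(-39, -4, -6)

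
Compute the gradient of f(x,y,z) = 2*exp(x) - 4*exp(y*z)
(2*exp(x), -4*z*exp(y*z), -4*y*exp(y*z))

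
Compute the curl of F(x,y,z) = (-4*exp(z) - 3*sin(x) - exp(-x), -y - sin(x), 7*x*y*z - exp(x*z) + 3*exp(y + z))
(7*x*z + 3*exp(y + z), -7*y*z + z*exp(x*z) - 4*exp(z), -cos(x))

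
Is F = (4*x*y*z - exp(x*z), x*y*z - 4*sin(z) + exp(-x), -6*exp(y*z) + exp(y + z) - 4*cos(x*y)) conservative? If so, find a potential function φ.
No, ∇×F = (-x*y + 4*x*sin(x*y) - 6*z*exp(y*z) + exp(y + z) + 4*cos(z), 4*x*y - x*exp(x*z) - 4*y*sin(x*y), -4*x*z + y*z - exp(-x)) ≠ 0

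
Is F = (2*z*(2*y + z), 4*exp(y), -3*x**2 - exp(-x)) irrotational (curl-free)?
No, ∇×F = (0, 6*x + 4*y + 4*z - exp(-x), -4*z)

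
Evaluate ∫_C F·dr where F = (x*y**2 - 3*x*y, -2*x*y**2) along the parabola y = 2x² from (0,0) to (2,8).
-11896/21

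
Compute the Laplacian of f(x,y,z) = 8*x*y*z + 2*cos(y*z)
-2*(y**2 + z**2)*cos(y*z)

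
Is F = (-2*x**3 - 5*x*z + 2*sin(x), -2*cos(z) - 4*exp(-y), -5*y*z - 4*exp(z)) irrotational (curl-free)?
No, ∇×F = (-5*z - 2*sin(z), -5*x, 0)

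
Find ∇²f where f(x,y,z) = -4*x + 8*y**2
16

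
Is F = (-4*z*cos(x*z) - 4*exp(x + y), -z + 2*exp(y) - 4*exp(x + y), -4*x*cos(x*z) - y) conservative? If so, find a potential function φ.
Yes, F is conservative. φ = -y*z + 2*exp(y) - 4*exp(x + y) - 4*sin(x*z)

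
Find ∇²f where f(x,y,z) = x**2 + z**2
4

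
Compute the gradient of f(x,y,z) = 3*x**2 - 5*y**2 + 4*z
(6*x, -10*y, 4)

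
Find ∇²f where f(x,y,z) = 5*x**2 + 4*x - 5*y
10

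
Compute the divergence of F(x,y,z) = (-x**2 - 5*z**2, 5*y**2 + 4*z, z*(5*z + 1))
-2*x + 10*y + 10*z + 1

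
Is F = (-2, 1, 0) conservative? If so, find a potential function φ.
Yes, F is conservative. φ = -2*x + y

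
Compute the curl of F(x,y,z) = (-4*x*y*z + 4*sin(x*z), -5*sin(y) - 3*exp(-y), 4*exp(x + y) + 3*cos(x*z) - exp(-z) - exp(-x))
(4*exp(x + y), -4*x*y + 4*x*cos(x*z) + 3*z*sin(x*z) - 4*exp(x + y) - exp(-x), 4*x*z)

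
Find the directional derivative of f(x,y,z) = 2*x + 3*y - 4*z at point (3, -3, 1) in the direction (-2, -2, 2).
-3*sqrt(3)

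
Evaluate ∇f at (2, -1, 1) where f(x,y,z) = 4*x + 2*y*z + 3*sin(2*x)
(6*cos(4) + 4, 2, -2)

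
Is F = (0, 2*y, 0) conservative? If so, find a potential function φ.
Yes, F is conservative. φ = y**2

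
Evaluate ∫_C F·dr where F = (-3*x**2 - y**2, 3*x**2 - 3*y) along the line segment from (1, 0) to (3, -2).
-182/3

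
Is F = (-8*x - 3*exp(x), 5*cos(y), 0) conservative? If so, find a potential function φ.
Yes, F is conservative. φ = -4*x**2 - 3*exp(x) + 5*sin(y)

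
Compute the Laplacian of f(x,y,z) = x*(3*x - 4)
6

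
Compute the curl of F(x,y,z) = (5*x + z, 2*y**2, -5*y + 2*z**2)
(-5, 1, 0)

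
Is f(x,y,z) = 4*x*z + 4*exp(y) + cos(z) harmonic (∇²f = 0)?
No, ∇²f = 4*exp(y) - cos(z)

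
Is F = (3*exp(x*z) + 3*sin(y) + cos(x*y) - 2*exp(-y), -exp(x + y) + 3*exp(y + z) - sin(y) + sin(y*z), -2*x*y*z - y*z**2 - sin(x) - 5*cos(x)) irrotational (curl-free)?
No, ∇×F = (-2*x*z - y*cos(y*z) - z**2 - 3*exp(y + z), 3*x*exp(x*z) + 2*y*z - 5*sin(x) + cos(x), x*sin(x*y) - exp(x + y) - 3*cos(y) - 2*exp(-y))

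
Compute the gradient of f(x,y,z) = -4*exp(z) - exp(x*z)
(-z*exp(x*z), 0, -x*exp(x*z) - 4*exp(z))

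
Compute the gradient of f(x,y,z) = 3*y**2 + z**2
(0, 6*y, 2*z)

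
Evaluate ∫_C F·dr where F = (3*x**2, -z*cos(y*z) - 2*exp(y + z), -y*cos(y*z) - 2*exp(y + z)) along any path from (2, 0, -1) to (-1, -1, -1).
-9 - sin(1) - 2*exp(-2) + 2*exp(-1)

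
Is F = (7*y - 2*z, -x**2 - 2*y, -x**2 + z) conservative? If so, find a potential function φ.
No, ∇×F = (0, 2*x - 2, -2*x - 7) ≠ 0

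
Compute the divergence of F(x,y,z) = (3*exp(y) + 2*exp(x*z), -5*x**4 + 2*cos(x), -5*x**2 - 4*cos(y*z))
4*y*sin(y*z) + 2*z*exp(x*z)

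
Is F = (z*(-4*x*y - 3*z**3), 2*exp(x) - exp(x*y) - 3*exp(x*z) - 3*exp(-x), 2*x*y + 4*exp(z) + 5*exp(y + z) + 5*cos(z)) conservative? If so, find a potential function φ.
No, ∇×F = (3*x*exp(x*z) + 2*x + 5*exp(y + z), -4*x*y - 2*y - 12*z**3, 4*x*z - y*exp(x*y) - 3*z*exp(x*z) + 2*exp(x) + 3*exp(-x)) ≠ 0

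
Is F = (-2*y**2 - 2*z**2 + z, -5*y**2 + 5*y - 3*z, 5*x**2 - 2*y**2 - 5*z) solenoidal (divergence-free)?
No, ∇·F = -10*y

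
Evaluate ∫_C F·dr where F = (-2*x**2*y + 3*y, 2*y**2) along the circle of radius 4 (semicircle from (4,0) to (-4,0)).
40*pi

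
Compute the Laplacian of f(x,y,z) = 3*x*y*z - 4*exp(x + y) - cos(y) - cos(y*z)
y**2*cos(y*z) + z**2*cos(y*z) - 8*exp(x + y) + cos(y)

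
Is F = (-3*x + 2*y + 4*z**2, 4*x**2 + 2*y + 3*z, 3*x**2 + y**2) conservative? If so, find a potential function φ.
No, ∇×F = (2*y - 3, -6*x + 8*z, 8*x - 2) ≠ 0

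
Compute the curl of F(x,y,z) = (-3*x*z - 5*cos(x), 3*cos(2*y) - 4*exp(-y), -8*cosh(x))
(0, -3*x + 8*sinh(x), 0)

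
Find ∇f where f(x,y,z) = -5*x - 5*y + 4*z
(-5, -5, 4)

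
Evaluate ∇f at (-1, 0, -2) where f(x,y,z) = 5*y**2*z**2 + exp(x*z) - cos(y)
(-2*exp(2), 0, -exp(2))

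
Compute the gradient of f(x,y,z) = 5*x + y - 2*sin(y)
(5, 1 - 2*cos(y), 0)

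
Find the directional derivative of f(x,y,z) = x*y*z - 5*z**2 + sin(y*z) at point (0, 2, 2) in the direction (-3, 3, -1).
4*sqrt(19)*(cos(4) + 2)/19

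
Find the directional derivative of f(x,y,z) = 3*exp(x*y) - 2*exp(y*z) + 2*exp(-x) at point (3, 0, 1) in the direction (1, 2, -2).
14/3 - 2*exp(-3)/3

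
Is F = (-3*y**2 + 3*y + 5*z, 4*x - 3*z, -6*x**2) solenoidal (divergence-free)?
Yes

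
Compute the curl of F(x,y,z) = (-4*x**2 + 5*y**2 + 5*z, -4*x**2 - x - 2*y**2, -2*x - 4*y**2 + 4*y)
(4 - 8*y, 7, -8*x - 10*y - 1)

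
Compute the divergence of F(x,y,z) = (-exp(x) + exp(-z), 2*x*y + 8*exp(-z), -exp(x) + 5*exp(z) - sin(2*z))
2*x - exp(x) + 5*exp(z) - 2*cos(2*z)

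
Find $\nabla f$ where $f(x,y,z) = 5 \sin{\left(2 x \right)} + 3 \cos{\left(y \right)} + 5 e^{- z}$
(10*cos(2*x), -3*sin(y), -5*exp(-z))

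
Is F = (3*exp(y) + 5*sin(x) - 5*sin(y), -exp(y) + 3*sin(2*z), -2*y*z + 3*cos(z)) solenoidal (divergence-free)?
No, ∇·F = -2*y - exp(y) - 3*sin(z) + 5*cos(x)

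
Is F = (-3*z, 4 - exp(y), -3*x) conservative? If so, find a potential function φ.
Yes, F is conservative. φ = -3*x*z + 4*y - exp(y)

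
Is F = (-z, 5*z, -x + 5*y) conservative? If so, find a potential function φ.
Yes, F is conservative. φ = z*(-x + 5*y)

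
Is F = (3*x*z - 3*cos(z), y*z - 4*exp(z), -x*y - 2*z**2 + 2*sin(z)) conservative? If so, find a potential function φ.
No, ∇×F = (-x - y + 4*exp(z), 3*x + y + 3*sin(z), 0) ≠ 0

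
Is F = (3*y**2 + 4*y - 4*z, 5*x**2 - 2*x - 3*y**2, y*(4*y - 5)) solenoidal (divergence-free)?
No, ∇·F = -6*y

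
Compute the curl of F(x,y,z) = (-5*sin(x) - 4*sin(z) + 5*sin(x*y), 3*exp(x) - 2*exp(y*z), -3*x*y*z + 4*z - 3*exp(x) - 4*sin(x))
(-3*x*z + 2*y*exp(y*z), 3*y*z + 3*exp(x) + 4*cos(x) - 4*cos(z), -5*x*cos(x*y) + 3*exp(x))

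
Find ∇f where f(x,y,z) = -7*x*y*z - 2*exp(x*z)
(z*(-7*y - 2*exp(x*z)), -7*x*z, x*(-7*y - 2*exp(x*z)))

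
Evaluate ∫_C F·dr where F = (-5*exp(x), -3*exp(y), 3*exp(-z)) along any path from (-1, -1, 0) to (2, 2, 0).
8*(1 - exp(3))*exp(-1)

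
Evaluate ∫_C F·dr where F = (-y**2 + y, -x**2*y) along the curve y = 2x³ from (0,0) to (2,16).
-3144/7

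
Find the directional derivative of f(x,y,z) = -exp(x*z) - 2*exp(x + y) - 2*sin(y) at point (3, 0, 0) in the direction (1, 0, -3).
sqrt(10)*(9 - 2*exp(3))/10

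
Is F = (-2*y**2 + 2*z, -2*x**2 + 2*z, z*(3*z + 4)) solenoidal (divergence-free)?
No, ∇·F = 6*z + 4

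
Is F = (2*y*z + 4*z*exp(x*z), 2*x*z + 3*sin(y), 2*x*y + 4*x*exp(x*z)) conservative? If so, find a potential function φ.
Yes, F is conservative. φ = 2*x*y*z + 4*exp(x*z) - 3*cos(y)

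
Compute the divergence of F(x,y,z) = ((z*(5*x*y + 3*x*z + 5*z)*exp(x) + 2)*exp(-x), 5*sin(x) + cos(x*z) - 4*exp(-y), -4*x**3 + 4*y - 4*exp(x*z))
-4*x*exp(x*z) + 5*y*z + 3*z**2 + 4*exp(-y) - 2*exp(-x)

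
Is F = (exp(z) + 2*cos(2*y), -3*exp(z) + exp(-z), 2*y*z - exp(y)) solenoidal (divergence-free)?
No, ∇·F = 2*y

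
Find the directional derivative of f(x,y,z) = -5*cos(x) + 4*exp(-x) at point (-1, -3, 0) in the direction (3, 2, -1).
-3*sqrt(14)*(5*sin(1) + 4*E)/14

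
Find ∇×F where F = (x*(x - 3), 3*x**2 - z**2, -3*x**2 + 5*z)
(2*z, 6*x, 6*x)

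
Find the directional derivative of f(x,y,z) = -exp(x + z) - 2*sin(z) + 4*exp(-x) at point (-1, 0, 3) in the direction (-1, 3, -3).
2*sqrt(19)*(3*cos(3) + 2*E + 2*exp(2))/19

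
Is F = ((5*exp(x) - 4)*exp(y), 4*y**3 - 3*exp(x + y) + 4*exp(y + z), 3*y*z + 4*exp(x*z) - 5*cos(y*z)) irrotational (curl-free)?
No, ∇×F = (5*z*sin(y*z) + 3*z - 4*exp(y + z), -4*z*exp(x*z), (4 - 8*exp(x))*exp(y))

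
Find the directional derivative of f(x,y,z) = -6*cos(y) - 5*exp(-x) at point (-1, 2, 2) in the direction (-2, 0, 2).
-5*sqrt(2)*E/2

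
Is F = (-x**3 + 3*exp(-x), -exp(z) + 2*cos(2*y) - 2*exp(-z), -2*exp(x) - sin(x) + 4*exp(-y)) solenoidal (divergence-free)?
No, ∇·F = -3*x**2 - 4*sin(2*y) - 3*exp(-x)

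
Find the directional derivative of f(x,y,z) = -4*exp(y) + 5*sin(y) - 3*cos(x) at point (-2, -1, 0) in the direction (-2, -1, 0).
sqrt(5)*(-5*E*cos(1) + 4 + 6*E*sin(2))*exp(-1)/5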